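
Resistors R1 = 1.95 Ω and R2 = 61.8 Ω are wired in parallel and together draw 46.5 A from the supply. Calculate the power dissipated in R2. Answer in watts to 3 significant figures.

125 W

Only the total current is stated, so first find the parallel equivalent to get the voltage across the combination.
1/R_eq = 1/1.95 + 1/61.8 ⇒ R_eq = 1.890 Ω
V = I_total × R_eq = 46.50 × 1.890 = 87.90 V
P_R2 = V² / R2 = (87.90)² / 61.8 = 125.0 W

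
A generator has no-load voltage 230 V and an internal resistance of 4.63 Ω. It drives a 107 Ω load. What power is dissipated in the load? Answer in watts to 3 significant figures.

Load and internal resistance form a series loop — compute the loop current, then the load power via I²R.
I = ε / (r + R) = 230 / (4.63 + 107) = 2.060 A
P_load = I² R = (2.060)² × 107 = 454.2 W

454 W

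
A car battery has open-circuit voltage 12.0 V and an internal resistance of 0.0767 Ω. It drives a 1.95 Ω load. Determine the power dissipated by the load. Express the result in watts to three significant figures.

68.4 W

The internal resistance and the load are in series, so the same I flows through both; get I from ε/(r+R), then I²R for the load.
I = ε / (r + R) = 12.0 / (0.0767 + 1.95) = 5.921 A
P_load = I² R = (5.921)² × 1.95 = 68.36 W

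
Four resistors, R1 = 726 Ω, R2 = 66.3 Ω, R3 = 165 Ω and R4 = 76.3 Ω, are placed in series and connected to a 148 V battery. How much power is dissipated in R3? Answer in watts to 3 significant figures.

Series elements share the same current, so find I first, then use P = I²R.
R_total = 726 + 66.3 + 165 + 76.3 = 1034 Ω
I = V / R_total = 148 / 1034 = 0.1432 A
P_R3 = I² × R3 = (0.1432)² × 165 = 3.383 W

3.38 W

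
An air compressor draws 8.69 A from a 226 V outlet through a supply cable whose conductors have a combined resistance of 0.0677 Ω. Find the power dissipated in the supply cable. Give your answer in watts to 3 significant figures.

5.11 W

Only the current and the line resistance are needed for the I²R loss.
The supply cable carries the full 8.69 A.
P_line = I² R_line = (8.690)² × 0.0677 = 5.112 W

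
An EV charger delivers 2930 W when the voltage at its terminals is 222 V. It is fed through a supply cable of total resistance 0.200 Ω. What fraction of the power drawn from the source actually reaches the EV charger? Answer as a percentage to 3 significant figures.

98.8 %

I = P / V = 2930 / 222 = 13.20 A through the supply cable.
P_line = I² R_line = (13.20)² × 0.200 = 34.84 W
P_source = P_load + P_line = 2930 + 34.84 = 2965 W
η = P_load / P_source = 2930 / 2965 = 0.9882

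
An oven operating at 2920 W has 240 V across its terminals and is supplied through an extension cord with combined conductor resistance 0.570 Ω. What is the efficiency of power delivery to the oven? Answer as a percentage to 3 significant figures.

97.2 %

I = P / V = 2920 / 240 = 12.17 A through the extension cord.
P_line = I² R_line = (12.17)² × 0.570 = 84.38 W
P_source = P_load + P_line = 2920 + 84.38 = 3004 W
η = P_load / P_source = 2920 / 3004 = 0.9719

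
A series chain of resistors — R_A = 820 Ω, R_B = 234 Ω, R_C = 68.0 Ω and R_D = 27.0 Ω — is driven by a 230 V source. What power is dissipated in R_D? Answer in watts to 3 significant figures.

1.08 W

Since the resistors are in series they all carry the loop current I = V/R_total; the power in any one is I²R.
R_total = 820 + 234 + 68.0 + 27.0 = 1149 Ω
I = V / R_total = 230 / 1149 = 0.2002 A
P_R_D = I² × R_D = (0.2002)² × 27.0 = 1.082 W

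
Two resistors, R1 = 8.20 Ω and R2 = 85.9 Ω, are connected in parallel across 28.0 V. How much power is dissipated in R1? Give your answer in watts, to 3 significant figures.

95.6 W

The supply voltage appears across each parallel branch — just use P = V²/R1.
P_R1 = V² / R1 = (28.0)² / 8.20 Ω = 95.61 W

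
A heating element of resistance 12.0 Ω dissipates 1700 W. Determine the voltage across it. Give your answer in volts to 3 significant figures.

143 V

The two known quantities fix the third via V = √(P R).
V = √(1700 × 12.0) = 142.8 V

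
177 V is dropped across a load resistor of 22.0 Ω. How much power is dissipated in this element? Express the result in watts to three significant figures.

With V across and R both known, P = V²/R gives the dissipation directly.
P = (177 V)² / 22.0 Ω = 1424 W

1420 W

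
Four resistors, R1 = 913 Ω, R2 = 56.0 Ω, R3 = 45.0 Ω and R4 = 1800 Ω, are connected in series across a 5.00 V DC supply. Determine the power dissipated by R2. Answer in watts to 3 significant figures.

In a series string the same current flows through every resistor — find that current, then P = I²R for the one we want.
R_total = 913 + 56.0 + 45.0 + 1800 = 2814 Ω
I = V / R_total = 5.00 / 2814 = 0.001777 A
P_R2 = I² × R2 = (0.001777)² × 56.0 = 0.0001768 W

0.000177 W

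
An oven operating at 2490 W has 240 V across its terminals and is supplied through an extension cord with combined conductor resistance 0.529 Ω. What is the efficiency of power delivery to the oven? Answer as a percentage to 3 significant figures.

97.8 %

I = P / V = 2490 / 240 = 10.38 A through the extension cord.
P_line = I² R_line = (10.38)² × 0.529 = 56.94 W
P_source = P_load + P_line = 2490 + 56.94 = 2547 W
η = P_load / P_source = 2490 / 2547 = 0.9776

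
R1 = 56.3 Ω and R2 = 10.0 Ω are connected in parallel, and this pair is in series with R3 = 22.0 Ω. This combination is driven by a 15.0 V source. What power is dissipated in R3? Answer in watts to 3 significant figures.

First find R_p for the parallel pair, then treat R_p + R3 as a series loop.
R_p = (56.3×10.0)/(56.3+10.0) = 8.492 Ω
R_total = R_p + 22.0 = 8.492 + 22.0 = 30.49 Ω
I = V / R_total = 15.0 / 30.49 = 0.4919 A
All the supply current flows through R3; use P = I²R3.
P_R3 = (0.4919)² × 22.0 = 5.324 W

5.32 W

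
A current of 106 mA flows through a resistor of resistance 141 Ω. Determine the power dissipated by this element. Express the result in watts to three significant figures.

With I and R stated, P = I²R applies in one step.
P = (0.1060 A)² × 141 Ω = 1.584 W

1.58 W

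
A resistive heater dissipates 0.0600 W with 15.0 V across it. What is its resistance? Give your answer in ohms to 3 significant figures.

3750 Ω

Rearranging the power relation for the two known quantities gives R = V² / P.
R = (15.0)² / 0.0600 = 3750 Ω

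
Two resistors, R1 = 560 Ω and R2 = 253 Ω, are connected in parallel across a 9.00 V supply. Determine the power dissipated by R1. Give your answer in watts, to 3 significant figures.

0.145 W

Each parallel branch sees the full supply voltage, so P = V²/R applies directly to the target branch.
P_R1 = V² / R1 = (9.00)² / 560 Ω = 0.1446 W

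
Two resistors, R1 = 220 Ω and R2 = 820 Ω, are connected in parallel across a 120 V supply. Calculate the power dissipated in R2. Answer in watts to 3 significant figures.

17.6 W

Parallel branches share the same voltage; P = V²/R gives the branch power in one step.
P_R2 = V² / R2 = (120)² / 820 Ω = 17.56 W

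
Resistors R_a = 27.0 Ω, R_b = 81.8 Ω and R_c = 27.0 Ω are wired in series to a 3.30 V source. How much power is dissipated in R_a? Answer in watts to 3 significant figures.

Series elements share the same current, so find I first, then use P = I²R.
R_total = 27.0 + 81.8 + 27.0 = 135.8 Ω
I = V / R_total = 3.30 / 135.8 = 0.02430 A
P_R_a = I² × R_a = (0.02430)² × 27.0 = 0.01594 W

0.0159 W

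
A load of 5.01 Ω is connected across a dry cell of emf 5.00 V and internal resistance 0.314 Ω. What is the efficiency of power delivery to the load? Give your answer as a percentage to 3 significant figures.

Both r and R carry the same current, so the power split is just the resistance split: η = R/(R+r).
η = R / (R + r) = 5.01 / (5.01 + 0.314) = 0.9410

94.1 %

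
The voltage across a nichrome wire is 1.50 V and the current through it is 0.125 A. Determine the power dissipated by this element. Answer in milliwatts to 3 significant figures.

188 mW

With V and I both given, power follows immediately from P = V I.
P = 1.50 V × 0.1250 A = 0.1875 W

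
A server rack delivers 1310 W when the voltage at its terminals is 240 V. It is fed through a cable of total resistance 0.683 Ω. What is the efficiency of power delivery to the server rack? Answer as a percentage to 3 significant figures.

98.5 %

I = P / V = 1310 / 240 = 5.458 A through the cable.
P_line = I² R_line = (5.458)² × 0.683 = 20.35 W
P_source = P_load + P_line = 1310 + 20.35 = 1330 W
η = P_load / P_source = 1310 / 1330 = 0.9847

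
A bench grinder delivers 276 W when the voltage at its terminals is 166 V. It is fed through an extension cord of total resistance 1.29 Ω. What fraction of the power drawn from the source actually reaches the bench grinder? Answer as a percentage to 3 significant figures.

I = P / V = 276 / 166 = 1.663 A through the extension cord.
P_line = I² R_line = (1.663)² × 1.29 = 3.566 W
P_source = P_load + P_line = 276.0 + 3.566 = 279.6 W
η = P_load / P_source = 276.0 / 279.6 = 0.9872

98.7 %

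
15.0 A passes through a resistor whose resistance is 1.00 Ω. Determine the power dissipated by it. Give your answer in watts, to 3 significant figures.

Current and resistance are given, so P = I²R is the direct form.
P = (15.00 A)² × 1.00 Ω = 225.0 W

225 W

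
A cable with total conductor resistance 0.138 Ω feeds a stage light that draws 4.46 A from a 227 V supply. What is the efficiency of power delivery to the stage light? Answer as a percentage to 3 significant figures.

The cable carries the full 4.46 A.
P_line = I² R_line = (4.460)² × 0.138 = 2.745 W
P_source = V I = 227 × 4.460 = 1012 W; P_load = 1010 W
η = P_load / P_source = 1010 / 1012 = 0.9973

99.7 %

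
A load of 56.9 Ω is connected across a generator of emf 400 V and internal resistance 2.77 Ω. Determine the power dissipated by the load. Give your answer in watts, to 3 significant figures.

With r and R in series, I = ε/(r+R); the load dissipates I²R.
I = ε / (r + R) = 400 / (2.77 + 56.9) = 6.704 A
P_load = I² R = (6.704)² × 56.9 = 2557 W

2560 W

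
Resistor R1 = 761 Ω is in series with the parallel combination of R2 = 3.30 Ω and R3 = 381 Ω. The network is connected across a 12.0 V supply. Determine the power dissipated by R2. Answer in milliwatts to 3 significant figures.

0.800 mW

Reduce the parallel pair to R_p first; the network is then a simple series string.
R_p = (3.30×381)/(3.30+381) = 3.272 Ω
R_total = 761 + 3.272 = 764.3 Ω
I = V / R_total = 12.0 / 764.3 = 0.01570 A
Voltage across the parallel pair: V_p = I × R_p = 0.01570 × 3.272 = 0.05137 V
R2 is across V_p, so use P = V²/R for that branch.
P_R2 = (0.05137)² / 3.30 = 0.0007996 W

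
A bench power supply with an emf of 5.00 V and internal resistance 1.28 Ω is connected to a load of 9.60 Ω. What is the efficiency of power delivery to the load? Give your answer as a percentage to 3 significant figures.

88.2 %

Both r and R carry the same current, so the power split is just the resistance split: η = R/(R+r).
η = R / (R + r) = 9.60 / (9.60 + 1.28) = 0.8824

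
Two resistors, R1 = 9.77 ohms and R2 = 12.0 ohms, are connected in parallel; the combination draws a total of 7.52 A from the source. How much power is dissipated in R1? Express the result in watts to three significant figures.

The branches share the same voltage, but only the total current is given — find V from the equivalent resistance first.
1/R_eq = 1/9.77 + 1/12.0 ⇒ R_eq = 5.385 Ω
V = I_total × R_eq = 7.520 × 5.385 = 40.50 V
P_R1 = V² / R1 = (40.50)² / 9.77 = 167.9 W

168 W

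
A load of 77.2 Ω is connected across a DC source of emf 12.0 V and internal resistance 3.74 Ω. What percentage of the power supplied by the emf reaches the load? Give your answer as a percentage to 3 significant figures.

The source delivers εI, of which I²R reaches the load and I²r is lost; since I is common, η = R/(R+r).
η = R / (R + r) = 77.2 / (77.2 + 3.74) = 0.9538

95.4 %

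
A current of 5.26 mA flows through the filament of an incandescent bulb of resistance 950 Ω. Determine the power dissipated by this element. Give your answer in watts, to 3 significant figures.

Current and resistance are given, so P = I²R is the direct form.
P = (0.005260 A)² × 950 Ω = 0.02628 W

0.0263 W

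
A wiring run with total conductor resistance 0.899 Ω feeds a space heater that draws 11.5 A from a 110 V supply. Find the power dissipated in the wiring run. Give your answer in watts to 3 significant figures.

119 W

Only the current and the line resistance are needed for the I²R loss.
The wiring run carries the full 11.5 A.
P_line = I² R_line = (11.50)² × 0.899 = 118.9 W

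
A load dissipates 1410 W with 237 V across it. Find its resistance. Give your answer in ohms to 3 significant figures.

Rearranging the power relation for the two known quantities gives R = V² / P.
R = (237)² / 1410 = 39.84 Ω

39.8 Ω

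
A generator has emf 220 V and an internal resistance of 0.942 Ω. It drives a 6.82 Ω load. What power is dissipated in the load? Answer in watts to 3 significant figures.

The internal resistance and the load are in series, so the same I flows through both; get I from ε/(r+R), then I²R for the load.
I = ε / (r + R) = 220 / (0.942 + 6.82) = 28.34 A
P_load = I² R = (28.34)² × 6.82 = 5479 W

5480 W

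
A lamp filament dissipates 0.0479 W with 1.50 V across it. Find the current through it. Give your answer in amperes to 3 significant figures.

Inverting the appropriate power form: I = P / V.
I = 0.0479 / 1.50 = 0.03193 A

0.0319 A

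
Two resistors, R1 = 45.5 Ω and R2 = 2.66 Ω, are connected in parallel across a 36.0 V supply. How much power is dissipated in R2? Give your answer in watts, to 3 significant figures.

R2 sits directly across the source, so P = V²/R with V = 36.0 V.
P_R2 = V² / R2 = (36.0)² / 2.66 Ω = 487.2 W

487 W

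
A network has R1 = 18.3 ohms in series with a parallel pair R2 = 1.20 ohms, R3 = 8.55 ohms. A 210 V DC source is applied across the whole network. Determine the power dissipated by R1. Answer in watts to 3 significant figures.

2150 W

Replace R2 and R3 with their parallel equivalent so the circuit becomes R1 in series with R_p.
R_p = (1.20×8.55)/(1.20+8.55) = 1.052 Ω
R_total = 18.3 + 1.052 = 19.35 Ω
I = V / R_total = 210 / 19.35 = 10.85 A
R1 is in the main series path, so its power is I²R1.
P_R1 = (10.85)² × 18.3 = 2155 W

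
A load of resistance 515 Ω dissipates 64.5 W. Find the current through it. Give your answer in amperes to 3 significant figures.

Rearranging the power relation for the two known quantities gives I = √(P / R).
I = √(64.5 / 515) = 0.3539 A

0.354 A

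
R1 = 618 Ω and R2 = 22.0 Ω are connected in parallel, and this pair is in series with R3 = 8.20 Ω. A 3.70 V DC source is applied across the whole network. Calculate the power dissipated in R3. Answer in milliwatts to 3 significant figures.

129 mW

Reduce the parallel combination to a single R_p; the circuit then becomes R_p in series with the remaining resistor.
R_p = (618×22.0)/(618+22.0) = 21.24 Ω
R_total = R_p + 8.20 = 21.24 + 8.20 = 29.44 Ω
I = V / R_total = 3.70 / 29.44 = 0.1257 A
R3 is the series element, so its power is I²R.
P_R3 = (0.1257)² × 8.20 = 0.1295 W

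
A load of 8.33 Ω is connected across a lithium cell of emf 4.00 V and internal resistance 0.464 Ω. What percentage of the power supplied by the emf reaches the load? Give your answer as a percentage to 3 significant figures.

94.7 %

Efficiency is P_load / P_total. With a series r and R sharing the same I, P = I²R for each, so η = R/(R+r).
η = R / (R + r) = 8.33 / (8.33 + 0.464) = 0.9472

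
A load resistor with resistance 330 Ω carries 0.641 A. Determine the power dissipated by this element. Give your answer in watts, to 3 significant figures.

With I and R stated, P = I²R applies in one step.
P = (0.6410 A)² × 330 Ω = 135.6 W

136 W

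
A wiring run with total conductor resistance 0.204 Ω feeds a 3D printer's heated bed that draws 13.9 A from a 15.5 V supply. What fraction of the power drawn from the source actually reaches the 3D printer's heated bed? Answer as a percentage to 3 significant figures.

81.7 %

The wiring run carries the full 13.9 A.
P_line = I² R_line = (13.90)² × 0.204 = 39.41 W
P_source = V I = 15.5 × 13.90 = 215.5 W; P_load = 176.0 W
η = P_load / P_source = 176.0 / 215.5 = 0.8171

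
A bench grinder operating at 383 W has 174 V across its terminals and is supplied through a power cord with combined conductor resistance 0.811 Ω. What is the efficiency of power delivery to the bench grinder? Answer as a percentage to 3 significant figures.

99.0 %

I = P / V = 383 / 174 = 2.201 A through the power cord.
P_line = I² R_line = (2.201)² × 0.811 = 3.929 W
P_source = P_load + P_line = 383.0 + 3.929 = 386.9 W
η = P_load / P_source = 383.0 / 386.9 = 0.9898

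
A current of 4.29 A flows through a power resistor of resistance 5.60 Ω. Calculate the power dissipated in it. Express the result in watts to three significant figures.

The current through and the resistance of the element are both given; use P = I²R.
P = (4.290 A)² × 5.60 Ω = 103.1 W

103 W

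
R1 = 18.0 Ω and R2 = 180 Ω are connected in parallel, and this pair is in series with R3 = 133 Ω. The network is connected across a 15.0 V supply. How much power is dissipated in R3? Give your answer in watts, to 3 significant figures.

1.34 W

Combine R1 and R2 into their parallel equivalent first, reducing the network to two series resistors.
R_p = (18.0×180)/(18.0+180) = 16.36 Ω
R_total = R_p + 133 = 16.36 + 133 = 149.4 Ω
I = V / R_total = 15.0 / 149.4 = 0.1004 A
All the supply current flows through R3; use P = I²R3.
P_R3 = (0.1004)² × 133 = 1.341 W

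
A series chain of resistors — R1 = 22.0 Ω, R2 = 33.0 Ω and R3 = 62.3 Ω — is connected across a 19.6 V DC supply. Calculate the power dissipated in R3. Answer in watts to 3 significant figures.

Since the resistors are in series they all carry the loop current I = V/R_total; the power in any one is I²R.
R_total = 22.0 + 33.0 + 62.3 = 117.3 Ω
I = V / R_total = 19.6 / 117.3 = 0.1671 A
P_R3 = I² × R3 = (0.1671)² × 62.3 = 1.739 W

1.74 W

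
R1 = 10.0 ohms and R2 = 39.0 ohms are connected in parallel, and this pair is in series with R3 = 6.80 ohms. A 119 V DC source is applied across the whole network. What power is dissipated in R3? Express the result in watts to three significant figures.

Reduce the parallel combination to a single R_p; the circuit then becomes R_p in series with the remaining resistor.
R_p = (10.0×39.0)/(10.0+39.0) = 7.959 Ω
R_total = R_p + 6.80 = 7.959 + 6.80 = 14.76 Ω
I = V / R_total = 119 / 14.76 = 8.063 A
R3 is the series element, so its power is I²R.
P_R3 = (8.063)² × 6.80 = 442.1 W

442 W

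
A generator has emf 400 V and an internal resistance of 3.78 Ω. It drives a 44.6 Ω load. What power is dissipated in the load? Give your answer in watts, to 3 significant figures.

The internal resistance and the load are in series, so the same I flows through both; get I from ε/(r+R), then I²R for the load.
I = ε / (r + R) = 400 / (3.78 + 44.6) = 8.268 A
P_load = I² R = (8.268)² × 44.6 = 3049 W

3050 W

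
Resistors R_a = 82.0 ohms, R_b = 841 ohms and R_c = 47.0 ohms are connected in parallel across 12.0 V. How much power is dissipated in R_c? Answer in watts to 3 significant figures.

3.06 W

R_c sits directly across the source, so P = V²/R with V = 12.0 V.
P_R_c = V² / R_c = (12.0)² / 47.0 Ω = 3.064 W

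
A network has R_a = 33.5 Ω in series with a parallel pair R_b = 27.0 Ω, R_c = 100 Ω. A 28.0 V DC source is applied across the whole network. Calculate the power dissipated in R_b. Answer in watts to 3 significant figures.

Reduce the parallel pair to R_p first; the network is then a simple series string.
R_p = (27.0×100)/(27.0+100) = 21.26 Ω
R_total = 33.5 + 21.26 = 54.76 Ω
I = V / R_total = 28.0 / 54.76 = 0.5113 A
Voltage across the parallel pair: V_p = I × R_p = 0.5113 × 21.26 = 10.87 V
With V_p across R_b, its power is V_p²/R_b.
P_R_b = (10.87)² / 27.0 = 4.377 W

4.38 W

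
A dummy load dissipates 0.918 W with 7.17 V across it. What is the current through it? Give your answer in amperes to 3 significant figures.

The two known quantities fix the third via I = P / V.
I = 0.918 / 7.17 = 0.1280 A

0.128 A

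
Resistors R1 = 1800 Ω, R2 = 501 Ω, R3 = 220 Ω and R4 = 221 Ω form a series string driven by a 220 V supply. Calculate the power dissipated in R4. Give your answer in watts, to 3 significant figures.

1.42 W

Since the resistors are in series they all carry the loop current I = V/R_total; the power in any one is I²R.
R_total = 1800 + 501 + 220 + 221 = 2742 Ω
I = V / R_total = 220 / 2742 = 0.08023 A
P_R4 = I² × R4 = (0.08023)² × 221 = 1.423 W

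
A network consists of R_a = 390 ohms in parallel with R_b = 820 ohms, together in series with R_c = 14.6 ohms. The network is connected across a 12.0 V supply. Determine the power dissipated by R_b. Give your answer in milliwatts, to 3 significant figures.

Collapse the R_a‖R_b pair into one equivalent R_p; then R_p and R_c form a series string.
R_p = (390×820)/(390+820) = 264.3 Ω
R_total = R_p + 14.6 = 264.3 + 14.6 = 278.9 Ω
I = V / R_total = 12.0 / 278.9 = 0.04303 A
Voltage across the parallel pair: V_p = I × R_p = 0.04303 × 264.3 = 11.37 V
Use P = V²/R for R_b with V = V_p.
P_R_b = (11.37)² / 820 = 0.1577 W

158 mW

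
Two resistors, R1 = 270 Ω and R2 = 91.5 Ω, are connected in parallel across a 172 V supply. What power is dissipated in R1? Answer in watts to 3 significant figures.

110 W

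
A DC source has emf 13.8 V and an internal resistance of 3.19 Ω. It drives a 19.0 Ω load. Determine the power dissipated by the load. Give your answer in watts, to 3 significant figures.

Load and internal resistance form a series loop — compute the loop current, then the load power via I²R.
I = ε / (r + R) = 13.8 / (3.19 + 19.0) = 0.6219 A
P_load = I² R = (0.6219)² × 19.0 = 7.348 W

7.35 W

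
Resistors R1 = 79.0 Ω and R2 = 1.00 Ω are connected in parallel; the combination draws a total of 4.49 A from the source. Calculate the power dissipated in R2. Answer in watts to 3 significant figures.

We need the common branch voltage; get it from I_total × R_eq, then P = V²/R for the branch.
1/R_eq = 1/79.0 + 1/1.00 ⇒ R_eq = 0.9875 Ω
V = I_total × R_eq = 4.490 × 0.9875 = 4.434 V
P_R2 = V² / R2 = (4.434)² / 1.00 = 19.66 W

19.7 W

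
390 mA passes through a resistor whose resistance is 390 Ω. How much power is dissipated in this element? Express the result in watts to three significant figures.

59.3 W

Current and resistance are given, so P = I²R is the direct form.
P = (0.3900 A)² × 390 Ω = 59.32 W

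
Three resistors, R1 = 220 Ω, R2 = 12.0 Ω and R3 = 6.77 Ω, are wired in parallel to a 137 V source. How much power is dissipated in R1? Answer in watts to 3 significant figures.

85.3 W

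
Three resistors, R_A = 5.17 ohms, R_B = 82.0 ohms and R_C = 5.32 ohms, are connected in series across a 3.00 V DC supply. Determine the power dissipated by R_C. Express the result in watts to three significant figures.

0.00560 W

The current is common to all series resistors; compute it, then apply P = I²R for the target.
R_total = 5.17 + 82.0 + 5.32 = 92.49 Ω
I = V / R_total = 3.00 / 92.49 = 0.03244 A
P_R_C = I² × R_C = (0.03244)² × 5.32 = 0.005597 W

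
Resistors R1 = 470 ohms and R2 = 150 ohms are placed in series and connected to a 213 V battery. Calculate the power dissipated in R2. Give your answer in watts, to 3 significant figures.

Series elements share the same current, so find I first, then use P = I²R.
R_total = 470 + 150 = 620.0 Ω
I = V / R_total = 213 / 620.0 = 0.3435 A
P_R2 = I² × R2 = (0.3435)² × 150 = 17.70 W

17.7 W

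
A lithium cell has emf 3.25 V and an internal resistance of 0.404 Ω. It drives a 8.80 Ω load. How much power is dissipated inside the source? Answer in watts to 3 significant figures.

0.0504 W

The internal resistance carries the same current as the load; P_int = I²r.
I = ε / (r + R) = 3.25 / (0.404 + 8.80) = 0.3531 A
P_int = I² r = (0.3531)² × 0.404 = 0.05037 W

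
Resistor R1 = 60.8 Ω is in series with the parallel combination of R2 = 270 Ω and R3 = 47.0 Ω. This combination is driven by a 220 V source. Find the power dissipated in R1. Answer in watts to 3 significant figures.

289 W

Collapse R2‖R3 to a single equivalent, reducing the network to two series elements.
R_p = (270×47.0)/(270+47.0) = 40.03 Ω
R_total = 60.8 + 40.03 = 100.8 Ω
I = V / R_total = 220 / 100.8 = 2.182 A
R1 carries the full series current, so P = I²R.
P_R1 = (2.182)² × 60.8 = 289.4 W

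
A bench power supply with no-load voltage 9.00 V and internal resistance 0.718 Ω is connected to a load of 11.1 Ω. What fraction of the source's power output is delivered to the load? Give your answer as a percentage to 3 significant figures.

93.9 %

η = P_load/(P_load+P_int) = I²R/(I²R+I²r) = R/(R+r) — the I² cancels for series elements.
η = R / (R + r) = 11.1 / (11.1 + 0.718) = 0.9392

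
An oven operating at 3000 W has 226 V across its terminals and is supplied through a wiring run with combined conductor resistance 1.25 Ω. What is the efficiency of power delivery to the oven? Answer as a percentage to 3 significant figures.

93.2 %

I = P / V = 3000 / 226 = 13.27 A through the wiring run.
P_line = I² R_line = (13.27)² × 1.25 = 220.3 W
P_source = P_load + P_line = 3000 + 220.3 = 3220 W
η = P_load / P_source = 3000 / 3220 = 0.9316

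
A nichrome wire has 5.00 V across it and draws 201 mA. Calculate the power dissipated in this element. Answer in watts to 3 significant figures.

Since both terminal voltage and current are stated, P = V I gives the power in one step.
P = 5.00 V × 0.2010 A = 1.005 W

1.01 W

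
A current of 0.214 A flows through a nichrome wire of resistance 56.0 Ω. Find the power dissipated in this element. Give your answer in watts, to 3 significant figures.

2.56 W

With I and R stated, P = I²R applies in one step.
P = (0.2140 A)² × 56.0 Ω = 2.565 W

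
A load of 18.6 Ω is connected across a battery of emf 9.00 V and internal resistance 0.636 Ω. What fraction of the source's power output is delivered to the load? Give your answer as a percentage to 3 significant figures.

Efficiency is P_load / P_total. With a series r and R sharing the same I, P = I²R for each, so η = R/(R+r).
η = R / (R + r) = 18.6 / (18.6 + 0.636) = 0.9669

96.7 %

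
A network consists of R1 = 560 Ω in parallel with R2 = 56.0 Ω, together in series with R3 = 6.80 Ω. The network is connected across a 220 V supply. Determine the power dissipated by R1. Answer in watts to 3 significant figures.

Collapse the R1‖R2 pair into one equivalent R_p; then R_p and R3 form a series string.
R_p = (560×56.0)/(560+56.0) = 50.91 Ω
R_total = R_p + 6.80 = 50.91 + 6.80 = 57.71 Ω
I = V / R_total = 220 / 57.71 = 3.812 A
Voltage across the parallel pair: V_p = I × R_p = 3.812 × 50.91 = 194.1 V
R1 sits across V_p; its power is V_p²/R.
P_R1 = (194.1)² / 560 = 67.26 W

67.3 W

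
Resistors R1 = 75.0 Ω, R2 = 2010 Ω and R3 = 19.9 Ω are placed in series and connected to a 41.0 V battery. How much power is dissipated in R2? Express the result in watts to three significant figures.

The current is common to all series resistors; compute it, then apply P = I²R for the target.
R_total = 75.0 + 2010 + 19.9 = 2105 Ω
I = V / R_total = 41.0 / 2105 = 0.01948 A
P_R2 = I² × R2 = (0.01948)² × 2010 = 0.7626 W

0.763 W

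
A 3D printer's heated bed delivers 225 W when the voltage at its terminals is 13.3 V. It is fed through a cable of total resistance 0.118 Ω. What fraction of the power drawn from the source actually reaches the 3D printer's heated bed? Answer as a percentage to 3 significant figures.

86.9 %

I = P / V = 225 / 13.3 = 16.92 A through the cable.
P_line = I² R_line = (16.92)² × 0.118 = 33.77 W
P_source = P_load + P_line = 225.0 + 33.77 = 258.8 W
η = P_load / P_source = 225.0 / 258.8 = 0.8695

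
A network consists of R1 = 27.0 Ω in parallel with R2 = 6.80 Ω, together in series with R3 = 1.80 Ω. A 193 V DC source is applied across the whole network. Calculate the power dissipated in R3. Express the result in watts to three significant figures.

1280 W

First find R_p for the parallel pair, then treat R_p + R3 as a series loop.
R_p = (27.0×6.80)/(27.0+6.80) = 5.432 Ω
R_total = R_p + 1.80 = 5.432 + 1.80 = 7.232 Ω
I = V / R_total = 193 / 7.232 = 26.69 A
R3 is the series element, so its power is I²R.
P_R3 = (26.69)² × 1.80 = 1282 W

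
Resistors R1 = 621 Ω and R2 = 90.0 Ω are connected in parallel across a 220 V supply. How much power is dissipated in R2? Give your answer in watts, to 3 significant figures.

R2 sits directly across the source, so P = V²/R with V = 220 V.
P_R2 = V² / R2 = (220)² / 90.0 Ω = 537.8 W

538 W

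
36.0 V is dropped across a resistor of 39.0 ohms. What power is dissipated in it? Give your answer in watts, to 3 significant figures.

V and R are stated; P = V²/R avoids computing the current.
P = (36.0 V)² / 39.0 Ω = 33.23 W

33.2 W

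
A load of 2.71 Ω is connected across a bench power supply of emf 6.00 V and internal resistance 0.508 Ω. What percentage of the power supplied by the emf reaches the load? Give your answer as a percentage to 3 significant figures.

Both r and R carry the same current, so the power split is just the resistance split: η = R/(R+r).
η = R / (R + r) = 2.71 / (2.71 + 0.508) = 0.8421

84.2 %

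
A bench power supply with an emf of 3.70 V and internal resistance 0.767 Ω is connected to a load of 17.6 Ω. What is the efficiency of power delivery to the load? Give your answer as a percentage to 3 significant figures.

95.8 %

η = P_load/(P_load+P_int) = I²R/(I²R+I²r) = R/(R+r) — the I² cancels for series elements.
η = R / (R + r) = 17.6 / (17.6 + 0.767) = 0.9582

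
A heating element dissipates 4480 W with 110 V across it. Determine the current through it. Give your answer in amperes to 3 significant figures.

40.7 A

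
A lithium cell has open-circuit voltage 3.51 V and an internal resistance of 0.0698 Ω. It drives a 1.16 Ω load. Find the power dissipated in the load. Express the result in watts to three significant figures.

Find the circuit current first, then P = I²R for the load (series elements share I).
I = ε / (r + R) = 3.51 / (0.0698 + 1.16) = 2.854 A
P_load = I² R = (2.854)² × 1.16 = 9.449 W

9.45 W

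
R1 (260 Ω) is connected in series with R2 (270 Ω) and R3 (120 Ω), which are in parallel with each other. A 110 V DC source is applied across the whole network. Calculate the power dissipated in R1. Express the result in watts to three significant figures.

26.7 W

First combine the parallel branches into one equivalent R_p, then R1 + R_p is a series pair.
R_p = (270×120)/(270+120) = 83.08 Ω
R_total = 260 + 83.08 = 343.1 Ω
I = V / R_total = 110 / 343.1 = 0.3206 A
All the current flows through R1; use P = I²R.
P_R1 = (0.3206)² × 260 = 26.73 W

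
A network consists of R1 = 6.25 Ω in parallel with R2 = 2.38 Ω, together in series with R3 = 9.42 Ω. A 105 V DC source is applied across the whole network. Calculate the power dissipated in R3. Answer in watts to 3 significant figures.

836 W

First find R_p for the parallel pair, then treat R_p + R3 as a series loop.
R_p = (6.25×2.38)/(6.25+2.38) = 1.724 Ω
R_total = R_p + 9.42 = 1.724 + 9.42 = 11.14 Ω
I = V / R_total = 105 / 11.14 = 9.422 A
R3 carries the full series current, so P = I²R.
P_R3 = (9.422)² × 9.42 = 836.3 W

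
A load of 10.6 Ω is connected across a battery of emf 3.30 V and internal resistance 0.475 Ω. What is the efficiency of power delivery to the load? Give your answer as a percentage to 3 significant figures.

95.7 %

Efficiency is P_load / P_total. With a series r and R sharing the same I, P = I²R for each, so η = R/(R+r).
η = R / (R + r) = 10.6 / (10.6 + 0.475) = 0.9571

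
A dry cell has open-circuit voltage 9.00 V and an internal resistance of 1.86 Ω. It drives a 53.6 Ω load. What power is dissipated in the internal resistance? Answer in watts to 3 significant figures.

The source's internal resistance is just another series element carrying I; its dissipation is I²r.
I = ε / (r + R) = 9.00 / (1.86 + 53.6) = 0.1623 A
P_int = I² r = (0.1623)² × 1.86 = 0.04898 W

0.0490 W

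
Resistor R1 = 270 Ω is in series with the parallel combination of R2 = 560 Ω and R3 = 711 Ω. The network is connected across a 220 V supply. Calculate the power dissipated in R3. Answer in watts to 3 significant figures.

19.6 W

Collapse R2‖R3 to a single equivalent, reducing the network to two series elements.
R_p = (560×711)/(560+711) = 313.3 Ω
R_total = 270 + 313.3 = 583.3 Ω
I = V / R_total = 220 / 583.3 = 0.3772 A
Voltage across the parallel pair: V_p = I × R_p = 0.3772 × 313.3 = 118.2 V
With V_p across R3, its power is V_p²/R3.
P_R3 = (118.2)² / 711 = 19.64 W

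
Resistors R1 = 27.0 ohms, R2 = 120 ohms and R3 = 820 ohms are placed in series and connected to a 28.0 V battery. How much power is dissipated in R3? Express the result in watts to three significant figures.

Every series element carries the same I. Get I from the total resistance, then P = I² × R3.
R_total = 27.0 + 120 + 820 = 967.0 Ω
I = V / R_total = 28.0 / 967.0 = 0.02896 A
P_R3 = I² × R3 = (0.02896)² × 820 = 0.6875 W

0.688 W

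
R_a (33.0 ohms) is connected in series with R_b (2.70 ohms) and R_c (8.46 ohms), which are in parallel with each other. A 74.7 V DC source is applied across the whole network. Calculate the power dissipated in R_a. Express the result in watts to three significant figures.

Collapse R_b‖R_c to a single equivalent, reducing the network to two series elements.
R_p = (2.70×8.46)/(2.70+8.46) = 2.047 Ω
R_total = 33.0 + 2.047 = 35.05 Ω
I = V / R_total = 74.7 / 35.05 = 2.131 A
R_a carries the full series current, so P = I²R.
P_R_a = (2.131)² × 33.0 = 149.9 W

150 W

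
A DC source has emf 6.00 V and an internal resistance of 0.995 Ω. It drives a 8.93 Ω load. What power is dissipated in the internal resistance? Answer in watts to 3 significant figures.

r is in series with the load, so it carries the full circuit current — the loss in it is I²r.
I = ε / (r + R) = 6.00 / (0.995 + 8.93) = 0.6045 A
P_int = I² r = (0.6045)² × 0.995 = 0.3636 W

0.364 W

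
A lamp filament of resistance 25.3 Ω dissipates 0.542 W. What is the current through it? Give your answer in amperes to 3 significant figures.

0.146 A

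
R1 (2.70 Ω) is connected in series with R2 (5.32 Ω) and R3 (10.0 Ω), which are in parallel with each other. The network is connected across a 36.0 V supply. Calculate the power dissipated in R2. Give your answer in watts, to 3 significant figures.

Replace R2 and R3 with their parallel equivalent so the circuit becomes R1 in series with R_p.
R_p = (5.32×10.0)/(5.32+10.0) = 3.473 Ω
R_total = 2.70 + 3.473 = 6.173 Ω
I = V / R_total = 36.0 / 6.173 = 5.832 A
Voltage across the parallel pair: V_p = I × R_p = 5.832 × 3.473 = 20.25 V
R2 sees V_p directly, so P = V_p² / R2.
P_R2 = (20.25)² / 5.32 = 77.10 W

77.1 W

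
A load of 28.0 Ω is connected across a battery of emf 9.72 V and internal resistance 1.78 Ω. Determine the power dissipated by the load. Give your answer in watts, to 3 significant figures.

2.98 W

Load and internal resistance form a series loop — compute the loop current, then the load power via I²R.
I = ε / (r + R) = 9.72 / (1.78 + 28.0) = 0.3264 A
P_load = I² R = (0.3264)² × 28.0 = 2.983 W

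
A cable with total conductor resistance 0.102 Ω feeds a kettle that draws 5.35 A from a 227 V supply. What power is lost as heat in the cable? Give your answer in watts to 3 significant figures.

Only the current and the line resistance are needed for the I²R loss.
The cable carries the full 5.35 A.
P_line = I² R_line = (5.350)² × 0.102 = 2.919 W

2.92 W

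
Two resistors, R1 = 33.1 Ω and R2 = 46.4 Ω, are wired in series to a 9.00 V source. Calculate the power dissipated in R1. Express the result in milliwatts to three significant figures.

424 mW

Since the resistors are in series they all carry the loop current I = V/R_total; the power in any one is I²R.
R_total = 33.1 + 46.4 = 79.50 Ω
I = V / R_total = 9.00 / 79.50 = 0.1132 A
P_R1 = I² × R1 = (0.1132)² × 33.1 = 0.4242 W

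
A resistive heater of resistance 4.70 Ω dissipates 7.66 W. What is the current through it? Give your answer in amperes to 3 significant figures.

1.28 A

Inverting the appropriate power form: I = √(P / R).
I = √(7.66 / 4.70) = 1.277 A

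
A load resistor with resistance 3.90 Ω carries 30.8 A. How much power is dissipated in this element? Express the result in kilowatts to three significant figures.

3.70 kW

The current through and the resistance of the element are both given; use P = I²R.
P = (30.80 A)² × 3.90 Ω = 3700 W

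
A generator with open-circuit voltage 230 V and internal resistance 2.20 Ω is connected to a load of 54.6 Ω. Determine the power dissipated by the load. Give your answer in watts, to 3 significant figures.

With r and R in series, I = ε/(r+R); the load dissipates I²R.
I = ε / (r + R) = 230 / (2.20 + 54.6) = 4.049 A
P_load = I² R = (4.049)² × 54.6 = 895.3 W

895 W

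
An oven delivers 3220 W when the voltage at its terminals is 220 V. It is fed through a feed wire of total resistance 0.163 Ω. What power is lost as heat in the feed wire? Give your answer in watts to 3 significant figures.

Only the current and the line resistance are needed for the I²R loss.
I = P / V = 3220 / 220 = 14.64 A through the feed wire.
P_line = I² R_line = (14.64)² × 0.163 = 34.92 W

34.9 W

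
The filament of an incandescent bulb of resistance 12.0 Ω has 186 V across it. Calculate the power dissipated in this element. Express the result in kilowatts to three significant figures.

V and R are stated; P = V²/R avoids computing the current.
P = (186 V)² / 12.0 Ω = 2883 W

2.88 kW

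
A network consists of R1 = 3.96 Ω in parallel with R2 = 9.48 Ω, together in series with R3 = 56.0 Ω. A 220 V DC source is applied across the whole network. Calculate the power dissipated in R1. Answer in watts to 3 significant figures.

First find R_p for the parallel pair, then treat R_p + R3 as a series loop.
R_p = (3.96×9.48)/(3.96+9.48) = 2.793 Ω
R_total = R_p + 56.0 = 2.793 + 56.0 = 58.79 Ω
I = V / R_total = 220 / 58.79 = 3.742 A
Voltage across the parallel pair: V_p = I × R_p = 3.742 × 2.793 = 10.45 V
Use P = V²/R for R1 with V = V_p.
P_R1 = (10.45)² / 3.96 = 27.59 W

27.6 W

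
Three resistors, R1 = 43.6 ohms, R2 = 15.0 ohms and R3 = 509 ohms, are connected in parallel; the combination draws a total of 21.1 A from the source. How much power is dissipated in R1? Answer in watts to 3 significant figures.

1220 W

Only the total current is stated, so first find the parallel equivalent to get the voltage across the combination.
1/R_eq = 1/43.6 + 1/15.0 + 1/509 ⇒ R_eq = 10.92 Ω
V = I_total × R_eq = 21.10 × 10.92 = 230.4 V
P_R1 = V² / R1 = (230.4)² / 43.6 = 1218 W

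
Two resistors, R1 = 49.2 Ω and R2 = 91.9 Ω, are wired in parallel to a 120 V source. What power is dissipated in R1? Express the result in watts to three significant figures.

R1 sits directly across the source, so P = V²/R with V = 120 V.
P_R1 = V² / R1 = (120)² / 49.2 Ω = 292.7 W

293 W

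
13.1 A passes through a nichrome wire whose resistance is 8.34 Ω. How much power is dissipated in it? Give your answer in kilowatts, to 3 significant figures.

1.43 kW

Knowing I and R, the power is just I²R — no need to find V first.
P = (13.10 A)² × 8.34 Ω = 1431 W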